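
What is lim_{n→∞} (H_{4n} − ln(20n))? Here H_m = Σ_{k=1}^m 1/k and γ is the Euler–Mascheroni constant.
lim = −ln 5 + γ

By Euler-Maclaurin, H_m = ln m + γ + O(1/m). So
  H_{4n} − ln(20n) = ln(4n) + γ − ln(20n) + O(1/n)
                       = ln(4/20) + γ + O(1/n).
Hence the limit is ln(4/20) + γ (= −ln 5).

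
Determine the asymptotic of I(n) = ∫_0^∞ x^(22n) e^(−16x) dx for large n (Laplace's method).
I(n) ~ (sqrt(2π·22n) / 16) · (22n/(16e))^(22n)

Write the integrand as exp(22n ln x − 16x) and set f(x) = 22n ln x − 16x. Then f'(x) = 22n/x − 16 = 0 at x* = 22n/16, and f''(x*) = −22n/x*^2 = −16^2/(22n). Laplace's method (interior maximum) gives
  I(n) ~ e^(f(x*)) · sqrt(2π / |f''(x*)|)
        = exp(22n ln(22n/16) − 22n) · sqrt(2π · 22n / 16^2)
        = (22n/16)^(22n) e^(−22n) · sqrt(2π·22n) / 16
        = (sqrt(2π·22n) / 16) · (22n/(16e))^(22n).
This matches Γ(22n+1)/16^(22n+1) with Stirling applied to Γ.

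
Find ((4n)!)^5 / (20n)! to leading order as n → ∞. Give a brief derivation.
((4n)!)^5/(20n)! ~ ((2π·4n)^(4/2) / sqrt(5)) · 5^(−5·4n)  →  0

Write N = 4n. Stirling: N! ~ sqrt(2π N)(N/e)^N and (5N)! ~ sqrt(2π·5N)·(5N/e)^(5N).
  (N!)^5/(5N)! ~ (2π N)^(5/2) (N/e)^(5N) / [sqrt(2π·5N) (5N/e)^(5N)]
     = (2π N)^(5/2) / sqrt(2π·5N) · (N/(5N))^(5N)
     = (2π N)^((5−1)/2) / sqrt(5) · 5^(−5N).
Since 5^5 > 1, the factor 5^(−5N) decays exponentially, so the ratio → 0. Substituting N = 4n gives the stated form.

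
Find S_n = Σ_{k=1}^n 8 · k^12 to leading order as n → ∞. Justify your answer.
S_n ~ 8 · n^13 / 13

By integral comparison (Euler-Maclaurin), Σ_{k=1}^n 8 · k^12 = 8 · ∫_0^n x^12 dx + O(n^12) = 8 · n^13/13 + O(n^12). (Equivalently, Faulhaber's formula gives the same leading term.)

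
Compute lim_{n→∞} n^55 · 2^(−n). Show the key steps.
lim = 0

Exponentials with base > 1 dominate every fixed polynomial: for any fixed c, n^c / 2^n → 0 as n → ∞ (e.g. by the ratio test, or by writing 2^n = e^(n ln 2) and noting e^(n ln 2) / n^c → ∞). Hence n^55 · 2^(−n) = n^55 / 2^n → 0.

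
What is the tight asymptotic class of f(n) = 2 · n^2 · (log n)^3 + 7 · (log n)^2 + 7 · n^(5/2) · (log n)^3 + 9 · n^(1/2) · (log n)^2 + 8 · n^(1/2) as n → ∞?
f(n) ∈ Θ(n^(5/2) · (log n)^3)

Compare the terms by growth order. For large n, n^a · (log n)^b dominates n^a' · (log n)^b' iff a > a', or (a = a' and b > b'). Ranking the 5 terms shows the dominant one is 7 · n^(5/2) · (log n)^3. Hence f(n) ∈ Θ(n^(5/2) · (log n)^3).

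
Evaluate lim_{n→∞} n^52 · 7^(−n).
lim = 0

Exponentials with base > 1 dominate every fixed polynomial: for any fixed c, n^c / 7^n → 0 as n → ∞ (e.g. by the ratio test, or by writing 7^n = e^(n ln 7) and noting e^(n ln 7) / n^c → ∞). Hence n^52 · 7^(−n) = n^52 / 7^n → 0.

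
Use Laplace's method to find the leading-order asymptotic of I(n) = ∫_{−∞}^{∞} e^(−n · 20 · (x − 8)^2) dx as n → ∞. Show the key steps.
I(n) = sqrt(π/(20n))

Here φ(x) = 20 · (x − 8)^2 has its unique minimum at x* = 8 with φ(x*) = 0 and φ''(x*) = 40. Laplace's method gives
  I(n) ~ e^(−n φ(x*)) · sqrt(2π / (n · φ''(x*))) = sqrt(2π / (40n)) = sqrt(π/(20n)).
This is exact: substituting u = (x − 8)·sqrt(20n) gives I(n) = (1/sqrt(20n)) ∫_{−∞}^{∞} e^(−u^2) du = sqrt(π/(20n)).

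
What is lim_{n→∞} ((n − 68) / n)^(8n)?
lim = e^(−544)

Rewrite as (1 − 68/n)^(8n). By the standard limit (1 + x/n)^n → e^x, we have (1 − 68/n)^n → e^(−68), and raising to the 8th power gives e^(−544).
More precisely, ln[(1 − 68/n)^(8n)] = 8n · ln(1 − 68/n) = 8n · (-68/n + O(1/n^2)) = -544 + O(1/n) → -544.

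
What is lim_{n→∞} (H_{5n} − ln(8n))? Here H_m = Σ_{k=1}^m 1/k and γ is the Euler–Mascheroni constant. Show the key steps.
lim = ln(5/8) + γ

By Euler-Maclaurin, H_m = ln m + γ + O(1/m). So
  H_{5n} − ln(8n) = ln(5n) + γ − ln(8n) + O(1/n)
                       = ln(5/8) + γ + O(1/n).
Hence the limit is ln(5/8) + γ.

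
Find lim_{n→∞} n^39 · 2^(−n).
lim = 0

Exponentials with base > 1 dominate every fixed polynomial: for any fixed c, n^c / 2^n → 0 as n → ∞ (e.g. by the ratio test, or by writing 2^n = e^(n ln 2) and noting e^(n ln 2) / n^c → ∞). Hence n^39 · 2^(−n) = n^39 / 2^n → 0.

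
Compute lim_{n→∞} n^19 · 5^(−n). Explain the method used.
lim = 0

Exponentials with base > 1 dominate every fixed polynomial: for any fixed c, n^c / 5^n → 0 as n → ∞ (e.g. by the ratio test, or by writing 5^n = e^(n ln 5) and noting e^(n ln 5) / n^c → ∞). Hence n^19 · 5^(−n) = n^19 / 5^n → 0.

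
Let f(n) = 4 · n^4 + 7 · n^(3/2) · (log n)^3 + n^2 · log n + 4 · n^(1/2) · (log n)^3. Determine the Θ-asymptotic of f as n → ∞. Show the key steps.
f(n) ∈ Θ(n^4)

Compare the terms by growth order. For large n, n^a · (log n)^b dominates n^a' · (log n)^b' iff a > a', or (a = a' and b > b'). Ranking the 4 terms shows the dominant one is 4 · n^4. Hence f(n) ∈ Θ(n^4).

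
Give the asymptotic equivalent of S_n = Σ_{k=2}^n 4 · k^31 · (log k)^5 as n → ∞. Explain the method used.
S_n ~ n^32 · (log n)^5 / 8

By integral comparison, S_n = ∫_1^n 4 · x^31 · (log x)^5 dx + O(n^31 · (log n)^5). For the integral, the leading term of ∫_1^n x^31 (log x)^5 dx is n^32/32 · (log n)^5 (by repeated integration by parts; each step lowers the log-exponent and produces a relatively O(1/log n) correction). Hence S_n ~ n^32 · (log n)^5 / 8.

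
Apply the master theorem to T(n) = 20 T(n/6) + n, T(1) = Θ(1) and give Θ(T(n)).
T(n) = Θ(n^(log_6 20))

Master theorem: compare f(n) = n to n^(log_6 20) where log_6 20 ≈ 1.672. Since 1 < log_6 20, we have f(n) = O(n^(log_6 20 − ε)) for some ε > 0 — Case 1. Hence T(n) = Θ(n^(log_6 20)).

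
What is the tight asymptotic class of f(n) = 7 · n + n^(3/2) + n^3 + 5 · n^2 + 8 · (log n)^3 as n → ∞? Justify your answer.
f(n) ∈ Θ(n^3)

Compare the terms by growth order. For large n, n^a · (log n)^b dominates n^a' · (log n)^b' iff a > a', or (a = a' and b > b'). Ranking the 5 terms shows the dominant one is n^3. Hence f(n) ∈ Θ(n^3).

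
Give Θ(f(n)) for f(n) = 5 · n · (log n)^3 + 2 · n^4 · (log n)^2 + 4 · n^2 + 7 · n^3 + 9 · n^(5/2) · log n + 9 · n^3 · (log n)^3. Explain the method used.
f(n) ∈ Θ(n^4 · (log n)^2)

Compare the terms by growth order. For large n, n^a · (log n)^b dominates n^a' · (log n)^b' iff a > a', or (a = a' and b > b'). Ranking the 6 terms shows the dominant one is 2 · n^4 · (log n)^2. Hence f(n) ∈ Θ(n^4 · (log n)^2).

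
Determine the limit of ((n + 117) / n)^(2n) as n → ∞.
lim = e^234

Rewrite as (1 + 117/n)^(2n). By the standard limit (1 + x/n)^n → e^x, we have (1 + 117/n)^n → e^117, and raising to the 2nd power gives e^234.
More precisely, ln[(1 + 117/n)^(2n)] = 2n · ln(1 + 117/n) = 2n · (117/n + O(1/n^2)) = 234 + O(1/n) → 234.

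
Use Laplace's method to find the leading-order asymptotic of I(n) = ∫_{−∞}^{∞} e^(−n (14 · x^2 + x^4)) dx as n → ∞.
I(n) ~ sqrt(π/(14n))

φ(x) = 14 · x^2 + x^4 has its unique global minimum at x* = 0 (since φ'(x) = 28x + 4x^3 = 0 only at x = 0 for real x with both coefficients positive, and φ → ∞ as |x| → ∞). At x* = 0, φ(0) = 0 and φ''(0) = 28. Laplace's method then gives
  I(n) ~ sqrt(2π / (n · φ''(0))) · e^(−n φ(0)) = sqrt(2π / (28n)) = sqrt(π/(14n)).
The x^4 term contributes only at subleading order (an O(1/n) relative correction).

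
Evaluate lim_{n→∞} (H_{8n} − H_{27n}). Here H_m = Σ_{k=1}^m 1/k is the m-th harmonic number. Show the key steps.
lim = ln(8/27)

Euler-Maclaurin gives H_m = ln m + γ + 1/(2m) + O(1/m^2). The γ and O(1/m) terms cancel in the difference:
  H_{8n} − H_{27n} = ln(8n) − ln(27n) + O(1/n) = ln(8/27) + O(1/n).
Hence the limit is ln(8/27).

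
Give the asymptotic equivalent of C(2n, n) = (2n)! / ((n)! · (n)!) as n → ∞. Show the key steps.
C(2n, n) ~ (4)^(n) · sqrt(1/(π·n))

Write N = n. Apply Stirling to each factorial:
  (2N)! ~ sqrt(2π·2N) · (2N/e)^(2N),
  N! ~ sqrt(2π N) · (N/e)^N,
  (1N)! ~ sqrt(2π·1N) · (1N/e)^(1N).
The exponential factors combine to (2N)^(2N) / (N^N · (1N)^(1N)) = 2^(2N)/1^(1N) = (2^2/1^1)^N = (4)^N.
The square-root prefactors combine to sqrt(2π·2N) / (sqrt(2π N)·sqrt(2π·1N)) = sqrt(2 / (2π·1·N)) = sqrt(1/(π·n)).
Substituting N = n: C(2n, n) ~ (4)^(n) · sqrt(1/(π·n)).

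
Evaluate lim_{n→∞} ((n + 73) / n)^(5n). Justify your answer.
lim = e^365

Rewrite as (1 + 73/n)^(5n). By the standard limit (1 + x/n)^n → e^x, we have (1 + 73/n)^n → e^73, and raising to the 5th power gives e^365.
More precisely, ln[(1 + 73/n)^(5n)] = 5n · ln(1 + 73/n) = 5n · (73/n + O(1/n^2)) = 365 + O(1/n) → 365.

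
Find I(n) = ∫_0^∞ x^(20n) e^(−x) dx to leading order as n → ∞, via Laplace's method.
I(n) ~ sqrt(2π·20n) · (20n/e)^(20n)

Write the integrand as exp(20n ln x − x) and set f(x) = 20n ln x − x. Then f'(x) = 20n/x − 1 = 0 at x* = 20n, and f''(x*) = −20n/x*^2 = −1/(20n). Laplace's method (interior maximum) gives
  I(n) ~ e^(f(x*)) · sqrt(2π / |f''(x*)|)
        = exp(20n ln(20n) − 20n) · sqrt(2π · 20n)
        = (20n)^(20n) e^(−20n) · sqrt(2π·20n)
        = sqrt(2π·20n) · (20n/e)^(20n).
This matches Γ(20n+1) with Stirling applied to Γ.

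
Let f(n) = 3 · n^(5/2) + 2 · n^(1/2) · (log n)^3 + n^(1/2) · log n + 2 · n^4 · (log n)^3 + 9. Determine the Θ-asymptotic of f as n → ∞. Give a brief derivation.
f(n) ∈ Θ(n^4 · (log n)^3)

Compare the terms by growth order. For large n, n^a · (log n)^b dominates n^a' · (log n)^b' iff a > a', or (a = a' and b > b'). Ranking the 5 terms shows the dominant one is 2 · n^4 · (log n)^3. Hence f(n) ∈ Θ(n^4 · (log n)^3).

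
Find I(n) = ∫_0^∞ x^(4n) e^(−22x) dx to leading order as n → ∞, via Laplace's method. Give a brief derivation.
I(n) ~ (sqrt(2π·4n) / 22) · (4n/(22e))^(4n)

Write the integrand as exp(4n ln x − 22x) and set f(x) = 4n ln x − 22x. Then f'(x) = 4n/x − 22 = 0 at x* = 4n/22, and f''(x*) = −4n/x*^2 = −22^2/(4n). Laplace's method (interior maximum) gives
  I(n) ~ e^(f(x*)) · sqrt(2π / |f''(x*)|)
        = exp(4n ln(4n/22) − 4n) · sqrt(2π · 4n / 22^2)
        = (4n/22)^(4n) e^(−4n) · sqrt(2π·4n) / 22
        = (sqrt(2π·4n) / 22) · (4n/(22e))^(4n).
This matches Γ(4n+1)/22^(4n+1) with Stirling applied to Γ.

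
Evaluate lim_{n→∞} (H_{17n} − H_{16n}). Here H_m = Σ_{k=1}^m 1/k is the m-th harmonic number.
lim = ln(17/16)

Euler-Maclaurin gives H_m = ln m + γ + 1/(2m) + O(1/m^2). The γ and O(1/m) terms cancel in the difference:
  H_{17n} − H_{16n} = ln(17n) − ln(16n) + O(1/n) = ln(17/16) + O(1/n).
Hence the limit is ln(17/16).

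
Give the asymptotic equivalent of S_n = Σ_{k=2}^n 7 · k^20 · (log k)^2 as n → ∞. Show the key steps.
S_n ~ n^21 · (log n)^2 / 3

By integral comparison, S_n = ∫_1^n 7 · x^20 · (log x)^2 dx + O(n^20 · (log n)^2). For the integral, the leading term of ∫_1^n x^20 (log x)^2 dx is n^21/21 · (log n)^2 (by repeated integration by parts; each step lowers the log-exponent and produces a relatively O(1/log n) correction). Hence S_n ~ n^21 · (log n)^2 / 3.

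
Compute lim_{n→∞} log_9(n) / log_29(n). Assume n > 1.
lim = ln(29) / ln(9) = log_9(29)

Change of base: log_9(n) = ln n / ln 9 and log_29(n) = ln n / ln 29. The ratio is (ln n / ln 9) · (ln 29 / ln n) = ln 29 / ln 9, a constant independent of n. So the limit is ln 29 / ln 9 = log_9(29).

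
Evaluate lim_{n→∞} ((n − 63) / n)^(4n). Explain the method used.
lim = e^(−252)

Rewrite as (1 − 63/n)^(4n). By the standard limit (1 + x/n)^n → e^x, we have (1 − 63/n)^n → e^(−63), and raising to the 4th power gives e^(−252).
More precisely, ln[(1 − 63/n)^(4n)] = 4n · ln(1 − 63/n) = 4n · (-63/n + O(1/n^2)) = -252 + O(1/n) → -252.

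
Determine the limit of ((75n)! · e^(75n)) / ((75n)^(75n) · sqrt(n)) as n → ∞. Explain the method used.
lim = sqrt(2π·75)

Stirling: (75n)! ~ sqrt(2π·75n) · (75n/e)^(75n). Hence
  (75n)! · e^(75n) / (75n)^(75n) ~ sqrt(2π·75n).
Dividing by sqrt(n): sqrt(2π·75n) / sqrt(n) = sqrt(2π·75) · n^((1−1)/2), so the limit is sqrt(2π·75).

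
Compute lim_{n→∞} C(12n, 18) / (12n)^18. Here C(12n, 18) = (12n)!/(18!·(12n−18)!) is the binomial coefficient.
lim = 1/18! = 1/6402373705728000

With N = 12n → ∞: C(N, 18) / N^18 = [N(N−1)…(N−17)] / (18! · N^18) = (1/18!) · 1 · (1 − 1/(12n)) · … · (1 − 17/(12n)). Each factor → 1 as N → ∞, so the limit is 1/18! = 1/6402373705728000.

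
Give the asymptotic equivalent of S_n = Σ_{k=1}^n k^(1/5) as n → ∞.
S_n ~ (5/6) · n^(6/5)

Integral comparison: Σ_{k=1}^n k^(1/5) = ∫_0^n x^(1/5) dx + O(n^(1/5)). The integral is n^(1 + 1/5) / (1 + 1/5) = n^((1+5)/5) / ((1+5)/5) = (5/6) · n^(6/5).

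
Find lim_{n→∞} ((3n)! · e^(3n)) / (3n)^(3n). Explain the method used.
lim = ∞

Stirling: (3n)! ~ sqrt(2π·3n) · (3n/e)^(3n). Hence
  (3n)! · e^(3n) / (3n)^(3n) ~ sqrt(2π·3n) = sqrt(2π·3) · sqrt(n) → ∞.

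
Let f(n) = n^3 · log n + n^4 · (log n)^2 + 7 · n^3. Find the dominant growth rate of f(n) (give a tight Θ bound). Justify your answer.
f(n) ∈ Θ(n^4 · (log n)^2)

Compare the terms by growth order. For large n, n^a · (log n)^b dominates n^a' · (log n)^b' iff a > a', or (a = a' and b > b'). Ranking the 3 terms shows the dominant one is n^4 · (log n)^2. Hence f(n) ∈ Θ(n^4 · (log n)^2).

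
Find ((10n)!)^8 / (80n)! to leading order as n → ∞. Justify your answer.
((10n)!)^8/(80n)! ~ ((2π·10n)^(7/2) / sqrt(8)) · 8^(−8·10n)  →  0

Write N = 10n. Stirling: N! ~ sqrt(2π N)(N/e)^N and (8N)! ~ sqrt(2π·8N)·(8N/e)^(8N).
  (N!)^8/(8N)! ~ (2π N)^(8/2) (N/e)^(8N) / [sqrt(2π·8N) (8N/e)^(8N)]
     = (2π N)^(8/2) / sqrt(2π·8N) · (N/(8N))^(8N)
     = (2π N)^((8−1)/2) / sqrt(8) · 8^(−8N).
Since 8^8 > 1, the factor 8^(−8N) decays exponentially, so the ratio → 0. Substituting N = 10n gives the stated form.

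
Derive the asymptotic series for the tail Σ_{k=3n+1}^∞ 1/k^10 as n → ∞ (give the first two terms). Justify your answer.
Σ_{k>3n} 1/k^10 = 1/(9 · (3n)^9) − 1/(2 · (3n)^10) + O(1/(3n)^11)

Compare to the integral: ∫_{3n}^∞ x^(−10) dx = [−x^(−9)/9]_{3n}^∞ = 1/((10−1)·(3n)^9). The Euler-Maclaurin correction adds −f(3n)/2 = −1/(2·(3n)^10). Euler-Maclaurin then gives
  Σ_{k>3n} 1/k^10 = ∫_{3n}^∞ dx/x^10 − 1/(2·(3n)^10) + O(1/(3n)^11).
(Equivalently this is ζ(10) − Σ_{k≤3n} 1/k^10.)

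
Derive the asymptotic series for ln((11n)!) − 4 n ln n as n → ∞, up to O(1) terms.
ln((11n)!) − 4 n ln n = 7 n ln n + 11(ln 11 − 1) n + (1/2) ln(2π·11n) + O(1/n)

Stirling: ln((11n)!) = 11n ln(11n) − 11n + (1/2) ln(2π·11n) + O(1/n).
Expand 11n ln(11n) = 11n (ln n + ln 11) = 11n ln n + 11n ln 11.
Subtract 4n ln n: leading term is (11 − 4) n ln n = 7 n ln n. The next term is 11n ln 11 − 11n = 11(ln 11 − 1) n. Then the (1/2) ln(2π·11n) correction.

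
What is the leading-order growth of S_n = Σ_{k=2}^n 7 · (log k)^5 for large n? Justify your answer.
S_n ~ 7 · n · (log n)^5

By integral comparison, S_n = ∫_1^n 7 · (log x)^5 dx + O((log n)^5). For the integral, the leading term of ∫_1^n (log x)^5 dx is n · (log n)^5 (by repeated integration by parts; each step lowers the log-exponent and produces a relatively O(1/log n) correction). Hence S_n ~ 7 · n · (log n)^5.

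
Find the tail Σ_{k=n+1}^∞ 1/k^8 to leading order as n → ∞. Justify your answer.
Σ_{k>n} 1/k^8 ~ 1/(7 · n^7)

Compare to the integral: ∫_{n}^∞ x^(−8) dx = [−x^(−7)/7]_{n}^∞ = 1/((8−1)·n^7). Euler-Maclaurin then gives
  Σ_{k>n} 1/k^8 = ∫_{n}^∞ dx/x^8 − 1/(2·n^8) + O(1/n^9).
(Equivalently this is ζ(8) − Σ_{k≤n} 1/k^8.)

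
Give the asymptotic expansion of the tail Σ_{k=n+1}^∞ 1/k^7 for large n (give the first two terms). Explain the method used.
Σ_{k>n} 1/k^7 = 1/(6 · n^6) − 1/(2 · n^7) + O(1/n^8)

Compare to the integral: ∫_{n}^∞ x^(−7) dx = [−x^(−6)/6]_{n}^∞ = 1/((7−1)·n^6). The Euler-Maclaurin correction adds −f(n)/2 = −1/(2·n^7). Euler-Maclaurin then gives
  Σ_{k>n} 1/k^7 = ∫_{n}^∞ dx/x^7 − 1/(2·n^7) + O(1/n^8).
(Equivalently this is ζ(7) − Σ_{k≤n} 1/k^7.)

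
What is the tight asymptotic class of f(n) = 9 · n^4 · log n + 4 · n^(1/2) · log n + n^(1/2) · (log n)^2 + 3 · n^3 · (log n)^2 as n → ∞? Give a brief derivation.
f(n) ∈ Θ(n^4 · log n)

Compare the terms by growth order. For large n, n^a · (log n)^b dominates n^a' · (log n)^b' iff a > a', or (a = a' and b > b'). Ranking the 4 terms shows the dominant one is 9 · n^4 · log n. Hence f(n) ∈ Θ(n^4 · log n).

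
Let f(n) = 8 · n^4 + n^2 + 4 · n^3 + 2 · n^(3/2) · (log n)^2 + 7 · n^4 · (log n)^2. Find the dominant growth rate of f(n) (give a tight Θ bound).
f(n) ∈ Θ(n^4 · (log n)^2)

Compare the terms by growth order. For large n, n^a · (log n)^b dominates n^a' · (log n)^b' iff a > a', or (a = a' and b > b'). Ranking the 5 terms shows the dominant one is 7 · n^4 · (log n)^2. Hence f(n) ∈ Θ(n^4 · (log n)^2).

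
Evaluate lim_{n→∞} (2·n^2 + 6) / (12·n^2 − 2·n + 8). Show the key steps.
lim = 2/12 = 1/6

For large n the leading n^2 terms dominate both numerator and denominator. Dividing top and bottom by n^2, every other term tends to 0, leaving 2/12 = 1/6.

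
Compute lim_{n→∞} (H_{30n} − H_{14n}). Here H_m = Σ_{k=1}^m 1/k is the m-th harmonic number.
lim = ln(30/14) = ln(15/7)

Euler-Maclaurin gives H_m = ln m + γ + 1/(2m) + O(1/m^2). The γ and O(1/m) terms cancel in the difference:
  H_{30n} − H_{14n} = ln(30n) − ln(14n) + O(1/n) = ln(30/14) + O(1/n).
Hence the limit is ln(30/14) = ln(15/7).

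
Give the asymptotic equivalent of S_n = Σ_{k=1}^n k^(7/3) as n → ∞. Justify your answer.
S_n ~ (3/10) · n^(10/3)

Integral comparison: Σ_{k=1}^n k^(7/3) = ∫_0^n x^(7/3) dx + O(n^(7/3)). The integral is n^(1 + 7/3) / (1 + 7/3) = n^((7+3)/3) / ((7+3)/3) = (3/10) · n^(10/3).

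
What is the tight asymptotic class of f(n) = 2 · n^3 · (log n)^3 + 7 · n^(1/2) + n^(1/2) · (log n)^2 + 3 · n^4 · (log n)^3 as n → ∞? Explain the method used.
f(n) ∈ Θ(n^4 · (log n)^3)

Compare the terms by growth order. For large n, n^a · (log n)^b dominates n^a' · (log n)^b' iff a > a', or (a = a' and b > b'). Ranking the 4 terms shows the dominant one is 3 · n^4 · (log n)^3. Hence f(n) ∈ Θ(n^4 · (log n)^3).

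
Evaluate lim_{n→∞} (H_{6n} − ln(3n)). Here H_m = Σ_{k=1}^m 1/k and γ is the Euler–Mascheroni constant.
lim = ln 2 + γ

By Euler-Maclaurin, H_m = ln m + γ + O(1/m). So
  H_{6n} − ln(3n) = ln(6n) + γ − ln(3n) + O(1/n)
                       = ln(6/3) + γ + O(1/n).
Hence the limit is ln(6/3) + γ (= ln 2).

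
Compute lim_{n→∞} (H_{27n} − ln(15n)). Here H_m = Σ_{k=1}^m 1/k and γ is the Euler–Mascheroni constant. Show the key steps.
lim = ln(9/5) + γ

By Euler-Maclaurin, H_m = ln m + γ + O(1/m). So
  H_{27n} − ln(15n) = ln(27n) + γ − ln(15n) + O(1/n)
                       = ln(27/15) + γ + O(1/n).
Hence the limit is ln(27/15) + γ (= ln(9/5)).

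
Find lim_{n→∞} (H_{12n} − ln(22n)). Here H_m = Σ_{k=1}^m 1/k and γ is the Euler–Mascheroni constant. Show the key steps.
lim = ln(6/11) + γ

By Euler-Maclaurin, H_m = ln m + γ + O(1/m). So
  H_{12n} − ln(22n) = ln(12n) + γ − ln(22n) + O(1/n)
                       = ln(12/22) + γ + O(1/n).
Hence the limit is ln(12/22) + γ (= ln(6/11)).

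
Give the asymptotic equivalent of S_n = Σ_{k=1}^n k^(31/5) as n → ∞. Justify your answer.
S_n ~ (5/36) · n^(36/5)

Integral comparison: Σ_{k=1}^n k^(31/5) = ∫_0^n x^(31/5) dx + O(n^(31/5)). The integral is n^(1 + 31/5) / (1 + 31/5) = n^((31+5)/5) / ((31+5)/5) = (5/36) · n^(36/5).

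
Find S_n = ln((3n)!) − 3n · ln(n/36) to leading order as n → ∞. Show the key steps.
S_n ~ 3n · (ln 108 − 1) + O(ln n)

Stirling: ln((3n)!) = 3n ln(3n) − 3n + O(ln n).
  S_n = 3n ln(3n) − 3n − 3n ln(n/36) + O(ln n)
      = 3n ln(3n) − 3n ln n + 3n ln 36 − 3n + O(ln n)
      = 3n ln 3 + 3n ln 36 − 3n + O(ln n)
      = 3n (ln 108 − 1) + O(ln n).
Numerically ln(108) − 1 ≈ 3.6821.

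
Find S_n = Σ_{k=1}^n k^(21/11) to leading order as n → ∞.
S_n ~ (11/32) · n^(32/11)

Integral comparison: Σ_{k=1}^n k^(21/11) = ∫_0^n x^(21/11) dx + O(n^(21/11)). The integral is n^(1 + 21/11) / (1 + 21/11) = n^((21+11)/11) / ((21+11)/11) = (11/32) · n^(32/11).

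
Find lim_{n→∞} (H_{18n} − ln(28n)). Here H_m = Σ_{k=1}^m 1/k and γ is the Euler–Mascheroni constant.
lim = ln(9/14) + γ

By Euler-Maclaurin, H_m = ln m + γ + O(1/m). So
  H_{18n} − ln(28n) = ln(18n) + γ − ln(28n) + O(1/n)
                       = ln(18/28) + γ + O(1/n).
Hence the limit is ln(18/28) + γ (= ln(9/14)).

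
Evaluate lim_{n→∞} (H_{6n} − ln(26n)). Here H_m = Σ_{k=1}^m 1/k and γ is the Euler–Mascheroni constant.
lim = ln(3/13) + γ

By Euler-Maclaurin, H_m = ln m + γ + O(1/m). So
  H_{6n} − ln(26n) = ln(6n) + γ − ln(26n) + O(1/n)
                       = ln(6/26) + γ + O(1/n).
Hence the limit is ln(6/26) + γ (= ln(3/13)).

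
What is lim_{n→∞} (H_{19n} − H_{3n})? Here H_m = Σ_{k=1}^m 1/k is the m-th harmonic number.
lim = ln(19/3)

Euler-Maclaurin gives H_m = ln m + γ + 1/(2m) + O(1/m^2). The γ and O(1/m) terms cancel in the difference:
  H_{19n} − H_{3n} = ln(19n) − ln(3n) + O(1/n) = ln(19/3) + O(1/n).
Hence the limit is ln(19/3).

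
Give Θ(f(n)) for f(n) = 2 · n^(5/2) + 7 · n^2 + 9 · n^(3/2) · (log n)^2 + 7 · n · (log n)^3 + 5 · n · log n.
f(n) ∈ Θ(n^(5/2))

Compare the terms by growth order. For large n, n^a · (log n)^b dominates n^a' · (log n)^b' iff a > a', or (a = a' and b > b'). Ranking the 5 terms shows the dominant one is 2 · n^(5/2). Hence f(n) ∈ Θ(n^(5/2)).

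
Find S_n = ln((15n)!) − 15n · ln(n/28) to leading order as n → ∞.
S_n ~ 15n · (ln 420 − 1) + O(ln n)

Stirling: ln((15n)!) = 15n ln(15n) − 15n + O(ln n).
  S_n = 15n ln(15n) − 15n − 15n ln(n/28) + O(ln n)
      = 15n ln(15n) − 15n ln n + 15n ln 28 − 15n + O(ln n)
      = 15n ln 15 + 15n ln 28 − 15n + O(ln n)
      = 15n (ln 420 − 1) + O(ln n).
Numerically ln(420) − 1 ≈ 5.0403.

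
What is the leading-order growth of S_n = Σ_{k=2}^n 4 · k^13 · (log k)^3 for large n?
S_n ~ 2 · n^14 · (log n)^3 / 7

By integral comparison, S_n = ∫_1^n 4 · x^13 · (log x)^3 dx + O(n^13 · (log n)^3). For the integral, the leading term of ∫_1^n x^13 (log x)^3 dx is n^14/14 · (log n)^3 (by repeated integration by parts; each step lowers the log-exponent and produces a relatively O(1/log n) correction). Hence S_n ~ 2 · n^14 · (log n)^3 / 7.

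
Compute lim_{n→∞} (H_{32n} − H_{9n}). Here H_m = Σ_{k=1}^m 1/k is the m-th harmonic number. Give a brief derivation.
lim = ln(32/9)

Euler-Maclaurin gives H_m = ln m + γ + 1/(2m) + O(1/m^2). The γ and O(1/m) terms cancel in the difference:
  H_{32n} − H_{9n} = ln(32n) − ln(9n) + O(1/n) = ln(32/9) + O(1/n).
Hence the limit is ln(32/9).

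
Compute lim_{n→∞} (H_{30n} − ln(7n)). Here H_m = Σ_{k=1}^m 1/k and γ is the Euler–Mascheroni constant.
lim = ln(30/7) + γ

By Euler-Maclaurin, H_m = ln m + γ + O(1/m). So
  H_{30n} − ln(7n) = ln(30n) + γ − ln(7n) + O(1/n)
                       = ln(30/7) + γ + O(1/n).
Hence the limit is ln(30/7) + γ.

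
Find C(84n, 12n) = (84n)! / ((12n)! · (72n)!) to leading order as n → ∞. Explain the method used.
C(84n, 12n) ~ (823543/46656)^(12n) · sqrt(7/(12π·12n))

Write N = 12n. Apply Stirling to each factorial:
  (7N)! ~ sqrt(2π·7N) · (7N/e)^(7N),
  N! ~ sqrt(2π N) · (N/e)^N,
  (6N)! ~ sqrt(2π·6N) · (6N/e)^(6N).
The exponential factors combine to (7N)^(7N) / (N^N · (6N)^(6N)) = 7^(7N)/6^(6N) = (7^7/6^6)^N = (823543/46656)^N.
The square-root prefactors combine to sqrt(2π·7N) / (sqrt(2π N)·sqrt(2π·6N)) = sqrt(7 / (2π·6·N)) = sqrt(7/(12π·12n)).
Substituting N = 12n: C(84n, 12n) ~ (823543/46656)^(12n) · sqrt(7/(12π·12n)).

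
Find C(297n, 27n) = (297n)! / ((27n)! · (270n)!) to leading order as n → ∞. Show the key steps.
C(297n, 27n) ~ (285311670611/10000000000)^(27n) · sqrt(11/(20π·27n))

Write N = 27n. Apply Stirling to each factorial:
  (11N)! ~ sqrt(2π·11N) · (11N/e)^(11N),
  N! ~ sqrt(2π N) · (N/e)^N,
  (10N)! ~ sqrt(2π·10N) · (10N/e)^(10N).
The exponential factors combine to (11N)^(11N) / (N^N · (10N)^(10N)) = 11^(11N)/10^(10N) = (11^11/10^10)^N = (285311670611/10000000000)^N.
The square-root prefactors combine to sqrt(2π·11N) / (sqrt(2π N)·sqrt(2π·10N)) = sqrt(11 / (2π·10·N)) = sqrt(11/(20π·27n)).
Substituting N = 27n: C(297n, 27n) ~ (285311670611/10000000000)^(27n) · sqrt(11/(20π·27n)).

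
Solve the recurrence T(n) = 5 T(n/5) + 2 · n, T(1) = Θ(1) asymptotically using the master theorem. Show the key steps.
T(n) = Θ(n log n)

log_5 5 = 1, and f(n) = 2 · n = Θ(n^(log_5 5)). This is Case 2 of the master theorem: T(n) = Θ(f(n) · log n) = Θ(n log n).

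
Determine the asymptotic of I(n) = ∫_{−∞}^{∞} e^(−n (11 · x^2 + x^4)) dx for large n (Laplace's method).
I(n) ~ sqrt(π/(11n))

φ(x) = 11 · x^2 + x^4 has its unique global minimum at x* = 0 (since φ'(x) = 22x + 4x^3 = 0 only at x = 0 for real x with both coefficients positive, and φ → ∞ as |x| → ∞). At x* = 0, φ(0) = 0 and φ''(0) = 22. Laplace's method then gives
  I(n) ~ sqrt(2π / (n · φ''(0))) · e^(−n φ(0)) = sqrt(2π / (22n)) = sqrt(π/(11n)).
The x^4 term contributes only at subleading order (an O(1/n) relative correction).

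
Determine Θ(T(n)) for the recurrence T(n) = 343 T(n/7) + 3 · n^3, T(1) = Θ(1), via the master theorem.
T(n) = Θ(n^3 log n)

log_7 343 = 3, and f(n) = 3 · n^3 = Θ(n^(log_7 343)). This is Case 2 of the master theorem: T(n) = Θ(f(n) · log n) = Θ(n^3 log n).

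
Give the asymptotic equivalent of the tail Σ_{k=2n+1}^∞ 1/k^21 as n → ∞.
Σ_{k>2n} 1/k^21 ~ 1/(20 · (2n)^20)

Compare to the integral: ∫_{2n}^∞ x^(−21) dx = [−x^(−20)/20]_{2n}^∞ = 1/((21−1)·(2n)^20). Euler-Maclaurin then gives
  Σ_{k>2n} 1/k^21 = ∫_{2n}^∞ dx/x^21 − 1/(2·(2n)^21) + O(1/(2n)^22).
(Equivalently this is ζ(21) − Σ_{k≤2n} 1/k^21.)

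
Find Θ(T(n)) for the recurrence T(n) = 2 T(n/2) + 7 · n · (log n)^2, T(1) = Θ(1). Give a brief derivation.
T(n) = Θ(n · (log n)^3)

Here log_2 2 = 1 and f(n) = 7 · n · (log n)^2 = Θ(n^(log_2 2) · (log n)^2). This is the extended Case 2 of the master theorem (f matches the critical exponent up to log factors), giving T(n) = Θ(n^(log_2 2) · (log n)^(2+1)) = Θ(n · (log n)^3).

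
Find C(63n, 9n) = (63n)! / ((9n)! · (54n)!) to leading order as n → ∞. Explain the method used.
C(63n, 9n) ~ (823543/46656)^(9n) · sqrt(7/(12π·9n))

Write N = 9n. Apply Stirling to each factorial:
  (7N)! ~ sqrt(2π·7N) · (7N/e)^(7N),
  N! ~ sqrt(2π N) · (N/e)^N,
  (6N)! ~ sqrt(2π·6N) · (6N/e)^(6N).
The exponential factors combine to (7N)^(7N) / (N^N · (6N)^(6N)) = 7^(7N)/6^(6N) = (7^7/6^6)^N = (823543/46656)^N.
The square-root prefactors combine to sqrt(2π·7N) / (sqrt(2π N)·sqrt(2π·6N)) = sqrt(7 / (2π·6·N)) = sqrt(7/(12π·9n)).
Substituting N = 9n: C(63n, 9n) ~ (823543/46656)^(9n) · sqrt(7/(12π·9n)).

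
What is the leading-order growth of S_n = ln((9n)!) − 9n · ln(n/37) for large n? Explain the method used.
S_n ~ 9n · (ln 333 − 1) + O(ln n)

Stirling: ln((9n)!) = 9n ln(9n) − 9n + O(ln n).
  S_n = 9n ln(9n) − 9n − 9n ln(n/37) + O(ln n)
      = 9n ln(9n) − 9n ln n + 9n ln 37 − 9n + O(ln n)
      = 9n ln 9 + 9n ln 37 − 9n + O(ln n)
      = 9n (ln 333 − 1) + O(ln n).
Numerically ln(333) − 1 ≈ 4.8081.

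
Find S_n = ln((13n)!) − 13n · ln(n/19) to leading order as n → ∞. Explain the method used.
S_n ~ 13n · (ln 247 − 1) + O(ln n)

Stirling: ln((13n)!) = 13n ln(13n) − 13n + O(ln n).
  S_n = 13n ln(13n) − 13n − 13n ln(n/19) + O(ln n)
      = 13n ln(13n) − 13n ln n + 13n ln 19 − 13n + O(ln n)
      = 13n ln 13 + 13n ln 19 − 13n + O(ln n)
      = 13n (ln 247 − 1) + O(ln n).
Numerically ln(247) − 1 ≈ 4.5094.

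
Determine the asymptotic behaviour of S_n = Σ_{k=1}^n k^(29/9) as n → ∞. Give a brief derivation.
S_n ~ (9/38) · n^(38/9)

Integral comparison: Σ_{k=1}^n k^(29/9) = ∫_0^n x^(29/9) dx + O(n^(29/9)). The integral is n^(1 + 29/9) / (1 + 29/9) = n^((29+9)/9) / ((29+9)/9) = (9/38) · n^(38/9).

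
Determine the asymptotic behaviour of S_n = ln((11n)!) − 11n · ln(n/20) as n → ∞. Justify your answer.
S_n ~ 11n · (ln 220 − 1) + O(ln n)

Stirling: ln((11n)!) = 11n ln(11n) − 11n + O(ln n).
  S_n = 11n ln(11n) − 11n − 11n ln(n/20) + O(ln n)
      = 11n ln(11n) − 11n ln n + 11n ln 20 − 11n + O(ln n)
      = 11n ln 11 + 11n ln 20 − 11n + O(ln n)
      = 11n (ln 220 − 1) + O(ln n).
Numerically ln(220) − 1 ≈ 4.3936.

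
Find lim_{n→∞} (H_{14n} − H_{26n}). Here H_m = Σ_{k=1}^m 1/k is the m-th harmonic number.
lim = ln(14/26) = ln(7/13)

Euler-Maclaurin gives H_m = ln m + γ + 1/(2m) + O(1/m^2). The γ and O(1/m) terms cancel in the difference:
  H_{14n} − H_{26n} = ln(14n) − ln(26n) + O(1/n) = ln(14/26) + O(1/n).
Hence the limit is ln(14/26) = ln(7/13).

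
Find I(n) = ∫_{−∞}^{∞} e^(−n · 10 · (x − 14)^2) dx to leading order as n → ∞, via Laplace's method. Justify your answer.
I(n) = sqrt(π/(10n))

Here φ(x) = 10 · (x − 14)^2 has its unique minimum at x* = 14 with φ(x*) = 0 and φ''(x*) = 20. Laplace's method gives
  I(n) ~ e^(−n φ(x*)) · sqrt(2π / (n · φ''(x*))) = sqrt(2π / (20n)) = sqrt(π/(10n)).
This is exact: substituting u = (x − 14)·sqrt(10n) gives I(n) = (1/sqrt(10n)) ∫_{−∞}^{∞} e^(−u^2) du = sqrt(π/(10n)).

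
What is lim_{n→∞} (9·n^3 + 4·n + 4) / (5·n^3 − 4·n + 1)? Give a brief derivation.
lim = 9/5

For large n the leading n^3 terms dominate both numerator and denominator. Dividing top and bottom by n^3, every other term tends to 0, leaving 9/5.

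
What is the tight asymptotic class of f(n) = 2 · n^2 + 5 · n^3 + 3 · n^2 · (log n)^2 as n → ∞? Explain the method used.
f(n) ∈ Θ(n^3)

Compare the terms by growth order. For large n, n^a · (log n)^b dominates n^a' · (log n)^b' iff a > a', or (a = a' and b > b'). Ranking the 3 terms shows the dominant one is 5 · n^3. Hence f(n) ∈ Θ(n^3).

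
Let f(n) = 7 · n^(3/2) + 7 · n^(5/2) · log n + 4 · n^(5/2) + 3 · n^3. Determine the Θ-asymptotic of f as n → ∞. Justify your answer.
f(n) ∈ Θ(n^3)

Compare the terms by growth order. For large n, n^a · (log n)^b dominates n^a' · (log n)^b' iff a > a', or (a = a' and b > b'). Ranking the 4 terms shows the dominant one is 3 · n^3. Hence f(n) ∈ Θ(n^3).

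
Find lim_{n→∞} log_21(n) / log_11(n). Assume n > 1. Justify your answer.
lim = ln(11) / ln(21) = log_21(11)

Change of base: log_21(n) = ln n / ln 21 and log_11(n) = ln n / ln 11. The ratio is (ln n / ln 21) · (ln 11 / ln n) = ln 11 / ln 21, a constant independent of n. So the limit is ln 11 / ln 21 = log_21(11).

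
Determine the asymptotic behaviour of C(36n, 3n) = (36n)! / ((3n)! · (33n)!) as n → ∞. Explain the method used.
C(36n, 3n) ~ (8916100448256/285311670611)^(3n) · sqrt(6/(11π·3n))

Write N = 3n. Apply Stirling to each factorial:
  (12N)! ~ sqrt(2π·12N) · (12N/e)^(12N),
  N! ~ sqrt(2π N) · (N/e)^N,
  (11N)! ~ sqrt(2π·11N) · (11N/e)^(11N).
The exponential factors combine to (12N)^(12N) / (N^N · (11N)^(11N)) = 12^(12N)/11^(11N) = (12^12/11^11)^N = (8916100448256/285311670611)^N.
The square-root prefactors combine to sqrt(2π·12N) / (sqrt(2π N)·sqrt(2π·11N)) = sqrt(12 / (2π·11·N)) = sqrt(6/(11π·3n)).
Substituting N = 3n: C(36n, 3n) ~ (8916100448256/285311670611)^(3n) · sqrt(6/(11π·3n)).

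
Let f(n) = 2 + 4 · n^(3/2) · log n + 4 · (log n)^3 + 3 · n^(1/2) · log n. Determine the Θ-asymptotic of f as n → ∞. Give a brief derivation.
f(n) ∈ Θ(n^(3/2) · log n)

Compare the terms by growth order. For large n, n^a · (log n)^b dominates n^a' · (log n)^b' iff a > a', or (a = a' and b > b'). Ranking the 4 terms shows the dominant one is 4 · n^(3/2) · log n. Hence f(n) ∈ Θ(n^(3/2) · log n).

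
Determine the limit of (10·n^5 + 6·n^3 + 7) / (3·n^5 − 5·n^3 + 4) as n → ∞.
lim = 10/3

For large n the leading n^5 terms dominate both numerator and denominator. Dividing top and bottom by n^5, every other term tends to 0, leaving 10/3.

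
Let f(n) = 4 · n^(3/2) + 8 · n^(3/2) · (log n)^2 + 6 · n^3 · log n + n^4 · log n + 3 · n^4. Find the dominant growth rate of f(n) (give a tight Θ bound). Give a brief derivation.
f(n) ∈ Θ(n^4 · log n)

Compare the terms by growth order. For large n, n^a · (log n)^b dominates n^a' · (log n)^b' iff a > a', or (a = a' and b > b'). Ranking the 5 terms shows the dominant one is n^4 · log n. Hence f(n) ∈ Θ(n^4 · log n).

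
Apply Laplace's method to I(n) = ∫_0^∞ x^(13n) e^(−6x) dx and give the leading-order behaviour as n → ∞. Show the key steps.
I(n) ~ (sqrt(2π·13n) / 6) · (13n/(6e))^(13n)

Write the integrand as exp(13n ln x − 6x) and set f(x) = 13n ln x − 6x. Then f'(x) = 13n/x − 6 = 0 at x* = 13n/6, and f''(x*) = −13n/x*^2 = −6^2/(13n). Laplace's method (interior maximum) gives
  I(n) ~ e^(f(x*)) · sqrt(2π / |f''(x*)|)
        = exp(13n ln(13n/6) − 13n) · sqrt(2π · 13n / 6^2)
        = (13n/6)^(13n) e^(−13n) · sqrt(2π·13n) / 6
        = (sqrt(2π·13n) / 6) · (13n/(6e))^(13n).
This matches Γ(13n+1)/6^(13n+1) with Stirling applied to Γ.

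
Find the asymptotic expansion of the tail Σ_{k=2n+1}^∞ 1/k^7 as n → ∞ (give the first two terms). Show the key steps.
Σ_{k>2n} 1/k^7 = 1/(6 · (2n)^6) − 1/(2 · (2n)^7) + O(1/(2n)^8)

Compare to the integral: ∫_{2n}^∞ x^(−7) dx = [−x^(−6)/6]_{2n}^∞ = 1/((7−1)·(2n)^6). The Euler-Maclaurin correction adds −f(2n)/2 = −1/(2·(2n)^7). Euler-Maclaurin then gives
  Σ_{k>2n} 1/k^7 = ∫_{2n}^∞ dx/x^7 − 1/(2·(2n)^7) + O(1/(2n)^8).
(Equivalently this is ζ(7) − Σ_{k≤2n} 1/k^7.)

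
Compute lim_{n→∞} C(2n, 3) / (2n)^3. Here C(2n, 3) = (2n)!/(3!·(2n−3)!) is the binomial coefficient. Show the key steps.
lim = 1/3! = 1/6

With N = 2n → ∞: C(N, 3) / N^3 = [N(N−1)…(N−2)] / (3! · N^3) = (1/3!) · 1 · (1 − 1/(2n)) · (1 − 2/(2n)). Each factor → 1 as N → ∞, so the limit is 1/3! = 1/6.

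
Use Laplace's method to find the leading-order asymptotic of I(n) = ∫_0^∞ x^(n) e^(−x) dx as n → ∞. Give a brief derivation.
I(n) ~ sqrt(2π·n) · (n/e)^(n)

Write the integrand as exp(n ln x − x) and set f(x) = n ln x − x. Then f'(x) = n/x − 1 = 0 at x* = n, and f''(x*) = −n/x*^2 = −1/(n). Laplace's method (interior maximum) gives
  I(n) ~ e^(f(x*)) · sqrt(2π / |f''(x*)|)
        = exp(n ln(n) − n) · sqrt(2π · n)
        = (n)^(n) e^(−n) · sqrt(2π·n)
        = sqrt(2π·n) · (n/e)^(n).
This matches Γ(n+1) with Stirling applied to Γ.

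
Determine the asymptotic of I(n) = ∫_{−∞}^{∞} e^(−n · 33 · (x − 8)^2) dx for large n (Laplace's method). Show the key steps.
I(n) = sqrt(π/(33n))

Here φ(x) = 33 · (x − 8)^2 has its unique minimum at x* = 8 with φ(x*) = 0 and φ''(x*) = 66. Laplace's method gives
  I(n) ~ e^(−n φ(x*)) · sqrt(2π / (n · φ''(x*))) = sqrt(2π / (66n)) = sqrt(π/(33n)).
This is exact: substituting u = (x − 8)·sqrt(33n) gives I(n) = (1/sqrt(33n)) ∫_{−∞}^{∞} e^(−u^2) du = sqrt(π/(33n)).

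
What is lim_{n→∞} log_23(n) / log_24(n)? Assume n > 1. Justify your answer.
lim = ln(24) / ln(23) = log_23(24)

Change of base: log_23(n) = ln n / ln 23 and log_24(n) = ln n / ln 24. The ratio is (ln n / ln 23) · (ln 24 / ln n) = ln 24 / ln 23, a constant independent of n. So the limit is ln 24 / ln 23 = log_23(24).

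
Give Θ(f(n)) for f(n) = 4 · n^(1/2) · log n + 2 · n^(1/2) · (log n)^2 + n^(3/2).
f(n) ∈ Θ(n^(3/2))

Compare the terms by growth order. For large n, n^a · (log n)^b dominates n^a' · (log n)^b' iff a > a', or (a = a' and b > b'). Ranking the 3 terms shows the dominant one is n^(3/2). Hence f(n) ∈ Θ(n^(3/2)).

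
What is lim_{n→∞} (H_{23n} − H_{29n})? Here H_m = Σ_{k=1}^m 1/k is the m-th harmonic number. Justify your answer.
lim = ln(23/29)

Euler-Maclaurin gives H_m = ln m + γ + 1/(2m) + O(1/m^2). The γ and O(1/m) terms cancel in the difference:
  H_{23n} − H_{29n} = ln(23n) − ln(29n) + O(1/n) = ln(23/29) + O(1/n).
Hence the limit is ln(23/29).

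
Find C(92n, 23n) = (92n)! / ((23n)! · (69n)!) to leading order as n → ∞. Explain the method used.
C(92n, 23n) ~ (256/27)^(23n) · sqrt(2/(3π·23n))

Write N = 23n. Apply Stirling to each factorial:
  (4N)! ~ sqrt(2π·4N) · (4N/e)^(4N),
  N! ~ sqrt(2π N) · (N/e)^N,
  (3N)! ~ sqrt(2π·3N) · (3N/e)^(3N).
The exponential factors combine to (4N)^(4N) / (N^N · (3N)^(3N)) = 4^(4N)/3^(3N) = (4^4/3^3)^N = (256/27)^N.
The square-root prefactors combine to sqrt(2π·4N) / (sqrt(2π N)·sqrt(2π·3N)) = sqrt(4 / (2π·3·N)) = sqrt(2/(3π·23n)).
Substituting N = 23n: C(92n, 23n) ~ (256/27)^(23n) · sqrt(2/(3π·23n)).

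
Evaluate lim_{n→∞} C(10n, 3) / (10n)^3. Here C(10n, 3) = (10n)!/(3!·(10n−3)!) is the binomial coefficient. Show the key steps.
lim = 1/3! = 1/6

With N = 10n → ∞: C(N, 3) / N^3 = [N(N−1)…(N−2)] / (3! · N^3) = (1/3!) · 1 · (1 − 1/(10n)) · (1 − 2/(10n)). Each factor → 1 as N → ∞, so the limit is 1/3! = 1/6.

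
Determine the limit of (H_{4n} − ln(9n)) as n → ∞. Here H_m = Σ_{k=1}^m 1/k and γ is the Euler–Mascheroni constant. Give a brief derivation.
lim = ln(4/9) + γ

By Euler-Maclaurin, H_m = ln m + γ + O(1/m). So
  H_{4n} − ln(9n) = ln(4n) + γ − ln(9n) + O(1/n)
                       = ln(4/9) + γ + O(1/n).
Hence the limit is ln(4/9) + γ.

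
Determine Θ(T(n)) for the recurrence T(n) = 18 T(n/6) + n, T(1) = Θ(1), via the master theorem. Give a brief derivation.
T(n) = Θ(n^(log_6 18))

Master theorem: compare f(n) = n to n^(log_6 18) where log_6 18 ≈ 1.613. Since 1 < log_6 18, we have f(n) = O(n^(log_6 18 − ε)) for some ε > 0 — Case 1. Hence T(n) = Θ(n^(log_6 18)).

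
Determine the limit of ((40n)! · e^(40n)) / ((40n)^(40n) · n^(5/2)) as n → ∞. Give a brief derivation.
lim = 0

Stirling: (40n)! ~ sqrt(2π·40n) · (40n/e)^(40n). Hence
  (40n)! · e^(40n) / (40n)^(40n) ~ sqrt(2π·40n).
Dividing by n^(5/2): sqrt(2π·40n) / n^(5/2) = sqrt(2π·40) · n^((1−5)/2), so the expression behaves like sqrt(2π·40) · n^((1−5)/2) → 0.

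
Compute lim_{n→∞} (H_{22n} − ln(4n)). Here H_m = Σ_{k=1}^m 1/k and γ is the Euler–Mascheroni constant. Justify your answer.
lim = ln(11/2) + γ

By Euler-Maclaurin, H_m = ln m + γ + O(1/m). So
  H_{22n} − ln(4n) = ln(22n) + γ − ln(4n) + O(1/n)
                       = ln(22/4) + γ + O(1/n).
Hence the limit is ln(22/4) + γ (= ln(11/2)).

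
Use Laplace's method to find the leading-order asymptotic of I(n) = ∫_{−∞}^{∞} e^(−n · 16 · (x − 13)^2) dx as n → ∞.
I(n) = sqrt(π/(16n))

Here φ(x) = 16 · (x − 13)^2 has its unique minimum at x* = 13 with φ(x*) = 0 and φ''(x*) = 32. Laplace's method gives
  I(n) ~ e^(−n φ(x*)) · sqrt(2π / (n · φ''(x*))) = sqrt(2π / (32n)) = sqrt(π/(16n)).
This is exact: substituting u = (x − 13)·sqrt(16n) gives I(n) = (1/sqrt(16n)) ∫_{−∞}^{∞} e^(−u^2) du = sqrt(π/(16n)).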